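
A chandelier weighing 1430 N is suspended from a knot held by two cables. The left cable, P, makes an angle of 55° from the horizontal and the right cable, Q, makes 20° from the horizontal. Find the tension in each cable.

ΣF_x = 0: −T_P·cos55° + T_Q·cos20° = 0 → T_Q = 0.610387·T_P.
ΣF_y = 0: T_P·sin55° + T_Q·sin20° = 1430.
Substitute: T_P·(0.819152 + 0.610387·0.34202) = 1430 → T_P = 1391.16 ≈ 1391 N.
Then T_Q = 0.610387 × 1391.16 = 849.1 N.

T_P = 1391 N, T_Q = 849.1 N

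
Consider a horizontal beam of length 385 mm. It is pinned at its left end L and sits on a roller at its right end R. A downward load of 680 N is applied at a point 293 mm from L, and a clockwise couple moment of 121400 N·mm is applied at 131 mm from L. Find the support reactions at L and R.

L_x = 0, L_y = -152.8 N, R_y = 832.8 N

Taking moments about L: R_y·385 − 680·293 − 121400 = 0 → R_y = 320640/385 = 832.831 ≈ 832.8 N.
ΣF_y = 0: L_y + 832.831 − 680 = 0 → L_y = -152.8 N.
ΣF_x = 0: no horizontal applied forces, so L_x = 0.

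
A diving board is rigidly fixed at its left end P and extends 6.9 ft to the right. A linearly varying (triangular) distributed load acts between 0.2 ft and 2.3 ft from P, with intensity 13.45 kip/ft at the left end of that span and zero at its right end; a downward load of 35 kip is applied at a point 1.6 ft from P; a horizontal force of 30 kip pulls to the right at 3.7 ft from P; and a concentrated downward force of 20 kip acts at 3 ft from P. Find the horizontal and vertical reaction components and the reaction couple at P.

P_x = -30.00 kip, P_y = 69.12 kip, M_P = 128.7 kip·ft

Resultant of the triangular load: ½ × 13.45 × 2.1 = 14.1225 kip, acting at 0.9 ft from P (one-third of the span from the peak).
ΣF_x = 0: P_x + 30 = 0 → P_x = -30.00 kip.
ΣF_y = 0: P_y − ½·13.45·2.1 − 35 − 20 = 0 → P_y = 69.12 kip.
ΣM about P: M_P − (½·13.45·2.1)·0.9 − 35·1.6 − 20·3 = 0 → M_P = 128.7 kip·ft.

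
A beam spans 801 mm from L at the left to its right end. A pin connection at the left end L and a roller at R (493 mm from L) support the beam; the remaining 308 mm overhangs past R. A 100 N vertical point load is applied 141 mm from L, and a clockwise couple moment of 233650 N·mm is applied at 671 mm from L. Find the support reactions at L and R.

Taking moments about L: R_y·493 − 100·141 − 233650 = 0 → R_y = 247750/493 = 502.535 ≈ 502.5 N.
ΣF_y = 0: L_y + 502.535 − 100 = 0 → L_y = -402.5 N.
ΣF_x = 0: no horizontal applied forces, so L_x = 0.

L_x = 0, L_y = -402.5 N, R_y = 502.5 N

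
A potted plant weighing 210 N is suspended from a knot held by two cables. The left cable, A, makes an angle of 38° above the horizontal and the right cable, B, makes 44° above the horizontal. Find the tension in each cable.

ΣF_x = 0: −T_A·cos38° + T_B·cos44° = 0 → T_B = 1.09546·T_A.
ΣF_y = 0: T_A·sin38° + T_B·sin44° = 210.
Substitute: T_A·(0.615661 + 1.09546·0.694658) = 210 → T_A = 152.546 ≈ 152.5 N.
Then T_B = 1.09546 × 152.546 = 167.1 N.

T_A = 152.5 N, T_B = 167.1 N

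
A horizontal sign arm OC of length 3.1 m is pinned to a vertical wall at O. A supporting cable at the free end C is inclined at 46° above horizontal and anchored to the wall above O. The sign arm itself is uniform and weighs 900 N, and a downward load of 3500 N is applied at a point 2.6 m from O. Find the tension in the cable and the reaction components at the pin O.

T = 4706 N, O_x = 3269 N, O_y = 1015 N

ΣM about O: T·sin46°·3.1 − 900·1.55 − 3500·2.6 = 0 → T = 10495/(3.1·0.71934) = 4706.38 ≈ 4706 N.
ΣF_x = 0: O_x − T·cos46° = 0 → O_x = 4706.38 × 0.694658 = 3269 N.
ΣF_y = 0: O_y + T·sin46° − 900 − 3500 = 0 → O_y = 4400 − 4706.38 × 0.71934 = 1015 N.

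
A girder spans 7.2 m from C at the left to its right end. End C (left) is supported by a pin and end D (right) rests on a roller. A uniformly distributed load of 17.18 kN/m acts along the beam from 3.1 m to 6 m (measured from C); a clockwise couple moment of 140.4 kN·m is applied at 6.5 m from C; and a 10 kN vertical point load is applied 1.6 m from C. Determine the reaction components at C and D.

C_x = 0, C_y = 6.615 kN, D_y = 53.21 kN

Resultant of the distributed load: 17.18 × 2.9 = 49.822 kN at 4.55 m from C.
Taking moments about C: D_y·7.2 − (17.18·2.9)·4.55 − 140.4 − 10·1.6 = 0 → D_y = 383.0901/7.2 = 53.207 ≈ 53.21 kN.
ΣF_y = 0: C_y + 53.207 − 17.18·2.9 − 10 = 0 → C_y = 6.615 kN.
ΣF_x = 0: no horizontal applied forces, so C_x = 0.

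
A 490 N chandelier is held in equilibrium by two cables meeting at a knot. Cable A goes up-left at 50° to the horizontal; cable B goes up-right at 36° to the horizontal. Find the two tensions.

T_A = 397.4 N, T_B = 315.7 N

ΣF_x = 0: −T_A·cos50° + T_B·cos36° = 0 → T_B = 0.794529·T_A.
ΣF_y = 0: T_A·sin50° + T_B·sin36° = 490.
Substitute: T_A·(0.766044 + 0.794529·0.587785) = 490 → T_A = 397.387 ≈ 397.4 N.
Then T_B = 0.794529 × 397.387 = 315.7 N.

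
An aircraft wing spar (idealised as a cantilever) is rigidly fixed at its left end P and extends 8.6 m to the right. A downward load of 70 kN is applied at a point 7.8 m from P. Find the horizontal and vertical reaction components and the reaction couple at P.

P_x = 0, P_y = 70.00 kN, M_P = 546.0 kN·m

ΣF_x = 0: P_x = 0.
ΣF_y = 0: P_y − 70 = 0 → P_y = 70.00 kN.
ΣM about P: M_P − 70·7.8 = 0 → M_P = 546.0 kN·m.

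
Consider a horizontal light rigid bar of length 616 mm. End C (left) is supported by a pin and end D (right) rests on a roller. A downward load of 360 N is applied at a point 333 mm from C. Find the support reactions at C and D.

C_x = 0, C_y = 165.4 N, D_y = 194.6 N

Taking moments about C: D_y·616 − 360·333 = 0 → D_y = 119880/616 = 194.61 ≈ 194.6 N.
ΣF_y = 0: C_y + 194.61 − 360 = 0 → C_y = 165.4 N.
ΣF_x = 0: no horizontal applied forces, so C_x = 0.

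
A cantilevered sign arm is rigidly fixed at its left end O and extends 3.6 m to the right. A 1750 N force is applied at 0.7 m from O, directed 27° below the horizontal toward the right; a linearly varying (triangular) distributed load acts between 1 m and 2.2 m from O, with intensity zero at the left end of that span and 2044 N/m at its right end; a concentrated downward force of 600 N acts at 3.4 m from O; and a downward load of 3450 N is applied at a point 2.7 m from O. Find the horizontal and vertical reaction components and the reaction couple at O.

Resultant of the triangular load: ½ × 2044 × 1.2 = 1226.4 N, acting at 1.8 m from O (one-third of the span from the peak).
ΣF_x = 0: O_x + 1750·cos27° = 0 → O_x = -1559 N.
ΣF_y = 0: O_y − 1750·sin27° − ½·2044·1.2 − 600 − 3450 = 0 → O_y = 6071 N.
ΣM about O: M_O − 1750·sin27°·0.7 − (½·2044·1.2)·1.8 − 600·3.4 − 3450·2.7 = 0 → M_O = 14120 N·m.

O_x = -1559 N, O_y = 6071 N, M_O = 14120 N·m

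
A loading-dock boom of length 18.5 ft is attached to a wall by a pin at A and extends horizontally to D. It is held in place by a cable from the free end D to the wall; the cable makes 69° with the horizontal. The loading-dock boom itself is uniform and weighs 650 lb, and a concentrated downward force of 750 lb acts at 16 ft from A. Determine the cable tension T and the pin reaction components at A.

ΣM about A: T·sin69°·18.5 − 650·9.25 − 750·16 = 0 → T = 18012.5/(18.5·0.93358) = 1042.92 ≈ 1043 lb.
ΣF_x = 0: A_x − T·cos69° = 0 → A_x = 1042.92 × 0.358368 = 373.7 lb.
ΣF_y = 0: A_y + T·sin69° − 650 − 750 = 0 → A_y = 1400 − 1042.92 × 0.93358 = 426.4 lb.

T = 1043 lb, A_x = 373.7 lb, A_y = 426.4 lb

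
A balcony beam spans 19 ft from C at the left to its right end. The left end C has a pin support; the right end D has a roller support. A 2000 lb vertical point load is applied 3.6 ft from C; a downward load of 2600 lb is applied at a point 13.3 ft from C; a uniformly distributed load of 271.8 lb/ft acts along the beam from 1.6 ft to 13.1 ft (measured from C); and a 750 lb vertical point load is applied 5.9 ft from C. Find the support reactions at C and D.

Resultant of the distributed load: 271.8 × 11.5 = 3125.7 lb at 7.35 ft from C.
Taking moments about C: D_y·19 − 2000·3.6 − 2600·13.3 − (271.8·11.5)·7.35 − 750·5.9 = 0 → D_y = 69178.895/19 = 3640.99 ≈ 3641 lb.
ΣF_y = 0: C_y + 3640.99 − 2000 − 2600 − 271.8·11.5 − 750 = 0 → C_y = 4835 lb.
ΣF_x = 0: no horizontal applied forces, so C_x = 0.

C_x = 0, C_y = 4835 lb, D_y = 3641 lb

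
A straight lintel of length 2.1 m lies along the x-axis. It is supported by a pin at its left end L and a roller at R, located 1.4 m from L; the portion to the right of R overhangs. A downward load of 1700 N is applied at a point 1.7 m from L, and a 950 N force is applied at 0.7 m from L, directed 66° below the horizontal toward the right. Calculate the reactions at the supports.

L_x = -386.4 N, L_y = 69.65 N, R_y = 2498 N

Taking moments about L: R_y·1.4 − 1700·1.7 − 950·sin66°·0.7 = 0 → R_y = 3497.51/1.4 = 2498.22 ≈ 2498 N.
ΣF_y = 0: L_y + 2498.22 − 1700 − 950·sin66° = 0 → L_y = 69.65 N.
ΣF_x = 0: L_x + 950·cos66° = 0 → L_x = -386.4 N.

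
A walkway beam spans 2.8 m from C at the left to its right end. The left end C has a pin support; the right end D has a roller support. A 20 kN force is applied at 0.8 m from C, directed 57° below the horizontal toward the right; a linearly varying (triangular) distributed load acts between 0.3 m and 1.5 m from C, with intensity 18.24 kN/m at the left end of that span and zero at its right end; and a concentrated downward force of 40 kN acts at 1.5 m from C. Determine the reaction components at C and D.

C_x = -10.89 kN, C_y = 38.76 kN, D_y = 28.96 kN

Resultant of the triangular load: ½ × 18.24 × 1.2 = 10.944 kN, acting at 0.7 m from C (one-third of the span from the peak).
Taking moments about C: D_y·2.8 − 20·sin57°·0.8 − (½·18.24·1.2)·0.7 − 40·1.5 = 0 → D_y = 81.0795/2.8 = 28.957 ≈ 28.96 kN.
ΣF_y = 0: C_y + 28.957 − 20·sin57° − ½·18.24·1.2 − 40 = 0 → C_y = 38.76 kN.
ΣF_x = 0: C_x + 20·cos57° = 0 → C_x = -10.89 kN.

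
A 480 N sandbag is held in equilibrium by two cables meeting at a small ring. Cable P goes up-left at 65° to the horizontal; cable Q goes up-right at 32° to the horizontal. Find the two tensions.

ΣF_x = 0: −T_P·cos65° + T_Q·cos32° = 0 → T_Q = 0.498342·T_P.
ΣF_y = 0: T_P·sin65° + T_Q·sin32° = 480.
Substitute: T_P·(0.906308 + 0.498342·0.529919) = 480 → T_P = 410.12 ≈ 410.1 N.
Then T_Q = 0.498342 × 410.12 = 204.4 N.

T_P = 410.1 N, T_Q = 204.4 N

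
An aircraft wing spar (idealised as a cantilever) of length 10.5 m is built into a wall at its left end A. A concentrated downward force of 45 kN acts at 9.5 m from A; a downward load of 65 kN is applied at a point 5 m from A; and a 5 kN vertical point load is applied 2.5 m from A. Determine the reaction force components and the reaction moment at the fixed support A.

ΣF_x = 0: A_x = 0.
ΣF_y = 0: A_y − 45 − 65 − 5 = 0 → A_y = 115.0 kN.
ΣM about A: M_A − 45·9.5 − 65·5 − 5·2.5 = 0 → M_A = 765.0 kN·m.

A_x = 0, A_y = 115.0 kN, M_A = 765.0 kN·m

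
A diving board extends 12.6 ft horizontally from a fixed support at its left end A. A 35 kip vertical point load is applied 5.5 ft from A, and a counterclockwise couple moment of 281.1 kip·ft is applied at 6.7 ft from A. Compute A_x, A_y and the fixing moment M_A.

ΣF_x = 0: A_x = 0.
ΣF_y = 0: A_y − 35 = 0 → A_y = 35.00 kip.
ΣM about A: M_A − 35·5.5 + 281.1 = 0 → M_A = -88.60 kip·ft.

A_x = 0, A_y = 35.00 kip, M_A = -88.60 kip·ft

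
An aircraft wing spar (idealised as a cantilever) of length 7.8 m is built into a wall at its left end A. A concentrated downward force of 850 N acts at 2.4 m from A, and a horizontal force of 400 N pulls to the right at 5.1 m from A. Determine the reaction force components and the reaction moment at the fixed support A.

A_x = -400.0 N, A_y = 850.0 N, M_A = 2040 N·m

ΣF_x = 0: A_x + 400 = 0 → A_x = -400.0 N.
ΣF_y = 0: A_y − 850 = 0 → A_y = 850.0 N.
ΣM about A: M_A − 850·2.4 = 0 → M_A = 2040 N·m.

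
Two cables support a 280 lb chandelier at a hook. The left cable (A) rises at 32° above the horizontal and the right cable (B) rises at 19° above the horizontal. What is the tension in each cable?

ΣF_x = 0: −T_A·cos32° + T_B·cos19° = 0 → T_B = 0.896913·T_A.
ΣF_y = 0: T_A·sin32° + T_B·sin19° = 280.
Substitute: T_A·(0.529919 + 0.896913·0.325568) = 280 → T_A = 340.664 ≈ 340.7 lb.
Then T_B = 0.896913 × 340.664 = 305.5 lb.

T_A = 340.7 lb, T_B = 305.5 lb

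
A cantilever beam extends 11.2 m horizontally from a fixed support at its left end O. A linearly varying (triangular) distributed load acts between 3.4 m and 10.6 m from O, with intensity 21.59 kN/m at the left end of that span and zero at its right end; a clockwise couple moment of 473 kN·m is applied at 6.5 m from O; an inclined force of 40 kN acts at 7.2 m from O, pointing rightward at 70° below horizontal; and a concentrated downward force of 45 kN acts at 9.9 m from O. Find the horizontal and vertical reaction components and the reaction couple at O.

Resultant of the triangular load: ½ × 21.59 × 7.2 = 77.724 kN, acting at 5.8 m from O (one-third of the span from the peak).
ΣF_x = 0: O_x + 40·cos70° = 0 → O_x = -13.68 kN.
ΣF_y = 0: O_y − ½·21.59·7.2 − 40·sin70° − 45 = 0 → O_y = 160.3 kN.
ΣM about O: M_O − (½·21.59·7.2)·5.8 − 473 − 40·sin70°·7.2 − 45·9.9 = 0 → M_O = 1640 kN·m.

O_x = -13.68 kN, O_y = 160.3 kN, M_O = 1640 kN·m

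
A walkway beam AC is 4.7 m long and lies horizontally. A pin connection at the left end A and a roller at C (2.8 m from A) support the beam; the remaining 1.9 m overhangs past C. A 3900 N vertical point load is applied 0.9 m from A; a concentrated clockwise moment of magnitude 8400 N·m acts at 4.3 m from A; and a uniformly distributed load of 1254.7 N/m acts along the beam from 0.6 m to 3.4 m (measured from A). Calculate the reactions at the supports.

Resultant of the distributed load: 1254.7 × 2.8 = 3513.16 N at 2 m from A.
Moments about A: C_y·2.8 − 3900·0.9 − 8400 − (1254.7·2.8)·2 = 0 → C_y = 18936.32/2.8 = 6762.97 ≈ 6763 N.
ΣF_y = 0: A_y + 6762.97 − 3900 − 1254.7·2.8 = 0 → A_y = 650.2 N.
ΣF_x = 0: no horizontal applied forces, so A_x = 0.

A_x = 0, A_y = 650.2 N, C_y = 6763 N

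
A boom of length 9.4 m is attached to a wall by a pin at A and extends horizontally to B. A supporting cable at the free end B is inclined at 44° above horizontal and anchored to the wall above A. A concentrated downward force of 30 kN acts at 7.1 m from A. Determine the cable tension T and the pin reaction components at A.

ΣM about A: T·sin44°·9.4 − 30·7.1 = 0 → T = 213/(9.4·0.694658) = 32.6198 ≈ 32.62 kN.
ΣF_x = 0: A_x − T·cos44° = 0 → A_x = 32.6198 × 0.71934 = 23.46 kN.
ΣF_y = 0: A_y + T·sin44° − 30 = 0 → A_y = 30 − 32.6198 × 0.694658 = 7.340 kN.

T = 32.62 kN, A_x = 23.46 kN, A_y = 7.340 kN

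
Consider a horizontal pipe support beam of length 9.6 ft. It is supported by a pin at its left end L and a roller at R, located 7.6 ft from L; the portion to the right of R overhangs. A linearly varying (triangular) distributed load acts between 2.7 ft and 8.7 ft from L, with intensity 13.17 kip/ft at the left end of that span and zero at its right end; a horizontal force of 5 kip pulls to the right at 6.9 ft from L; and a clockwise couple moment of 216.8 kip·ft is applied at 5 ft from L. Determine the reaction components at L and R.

L_x = -5.000 kip, L_y = -13.45 kip, R_y = 52.96 kip

Resultant of the triangular load: ½ × 13.17 × 6 = 39.51 kip, acting at 4.7 ft from L (one-third of the span from the peak).
Taking moments about L: R_y·7.6 − (½·13.17·6)·4.7 − 216.8 = 0 → R_y = 402.497/7.6 = 52.9601 ≈ 52.96 kip.
ΣF_y = 0: L_y + 52.9601 − ½·13.17·6 = 0 → L_y = -13.45 kip.
ΣF_x = 0: L_x + 5 = 0 → L_x = -5.000 kip.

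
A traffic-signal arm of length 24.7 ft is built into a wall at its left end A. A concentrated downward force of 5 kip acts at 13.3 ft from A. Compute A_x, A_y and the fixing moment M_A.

A_x = 0, A_y = 5.000 kip, M_A = 66.50 kip·ft

ΣF_x = 0: A_x = 0.
ΣF_y = 0: A_y − 5 = 0 → A_y = 5.000 kip.
ΣM about A: M_A − 5·13.3 = 0 → M_A = 66.50 kip·ft.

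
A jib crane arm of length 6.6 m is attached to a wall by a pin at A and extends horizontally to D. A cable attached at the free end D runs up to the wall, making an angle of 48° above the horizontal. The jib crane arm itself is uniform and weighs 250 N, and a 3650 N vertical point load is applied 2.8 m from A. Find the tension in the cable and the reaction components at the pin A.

ΣM about A: T·sin48°·6.6 − 250·3.3 − 3650·2.8 = 0 → T = 11045/(6.6·0.743145) = 2251.9 ≈ 2252 N.
ΣF_x = 0: A_x − T·cos48° = 0 → A_x = 2251.9 × 0.669131 = 1507 N.
ΣF_y = 0: A_y + T·sin48° − 250 − 3650 = 0 → A_y = 3900 − 2251.9 × 0.743145 = 2227 N.

T = 2252 N, A_x = 1507 N, A_y = 2227 N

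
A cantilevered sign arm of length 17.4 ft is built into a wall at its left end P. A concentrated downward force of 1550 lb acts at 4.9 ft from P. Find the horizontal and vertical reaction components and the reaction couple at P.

ΣF_x = 0: P_x = 0.
ΣF_y = 0: P_y − 1550 = 0 → P_y = 1550 lb.
ΣM about P: M_P − 1550·4.9 = 0 → M_P = 7595 lb·ft.

P_x = 0, P_y = 1550 lb, M_P = 7595 lb·ft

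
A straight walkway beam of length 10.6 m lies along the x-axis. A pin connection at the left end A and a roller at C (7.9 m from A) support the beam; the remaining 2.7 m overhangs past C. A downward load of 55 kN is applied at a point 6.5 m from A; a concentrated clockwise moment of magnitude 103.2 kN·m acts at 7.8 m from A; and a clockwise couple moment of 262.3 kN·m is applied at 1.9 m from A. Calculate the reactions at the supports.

Moments about A: C_y·7.9 − 55·6.5 − 103.2 − 262.3 = 0 → C_y = 723/7.9 = 91.519 ≈ 91.52 kN.
ΣF_y = 0: A_y + 91.519 − 55 = 0 → A_y = -36.52 kN.
ΣF_x = 0: no horizontal applied forces, so A_x = 0.

A_x = 0, A_y = -36.52 kN, C_y = 91.52 kN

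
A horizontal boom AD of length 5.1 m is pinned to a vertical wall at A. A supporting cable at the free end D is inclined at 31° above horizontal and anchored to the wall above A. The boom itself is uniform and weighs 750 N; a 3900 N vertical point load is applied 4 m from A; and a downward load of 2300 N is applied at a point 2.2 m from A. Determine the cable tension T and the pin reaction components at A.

ΣM about A: T·sin31°·5.1 − 750·2.55 − 3900·4 − 2300·2.2 = 0 → T = 22572.5/(5.1·0.515038) = 8593.5 ≈ 8594 N.
ΣF_x = 0: A_x − T·cos31° = 0 → A_x = 8593.5 × 0.857167 = 7366 N.
ΣF_y = 0: A_y + T·sin31° − 750 − 3900 − 2300 = 0 → A_y = 6950 − 8593.5 × 0.515038 = 2524 N.

T = 8594 N, A_x = 7366 N, A_y = 2524 N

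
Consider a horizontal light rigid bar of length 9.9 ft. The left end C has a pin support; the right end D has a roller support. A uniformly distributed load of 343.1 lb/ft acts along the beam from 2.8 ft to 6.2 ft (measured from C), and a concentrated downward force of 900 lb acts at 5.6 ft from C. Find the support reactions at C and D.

Resultant of the distributed load: 343.1 × 3.4 = 1166.54 lb at 4.5 ft from C.
Moments about C: D_y·9.9 − (343.1·3.4)·4.5 − 900·5.6 = 0 → D_y = 10289.43/9.9 = 1039.34 ≈ 1039 lb.
ΣF_y = 0: C_y + 1039.34 − 343.1·3.4 − 900 = 0 → C_y = 1027 lb.
ΣF_x = 0: no horizontal applied forces, so C_x = 0.

C_x = 0, C_y = 1027 lb, D_y = 1039 lb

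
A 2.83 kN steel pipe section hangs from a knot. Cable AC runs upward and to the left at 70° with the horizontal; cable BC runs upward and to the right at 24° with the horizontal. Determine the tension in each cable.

T_AC = 2.592 kN, T_BC = 0.9703 kN

ΣF_x = 0: −T_AC·cos70° + T_BC·cos24° = 0 → T_BC = 0.374388·T_AC.
ΣF_y = 0: T_AC·sin70° + T_BC·sin24° = 2.83.
Substitute: T_AC·(0.939693 + 0.374388·0.406737) = 2.83 → T_AC = 2.59165 ≈ 2.592 kN.
Then T_BC = 0.374388 × 2.59165 = 0.9703 kN.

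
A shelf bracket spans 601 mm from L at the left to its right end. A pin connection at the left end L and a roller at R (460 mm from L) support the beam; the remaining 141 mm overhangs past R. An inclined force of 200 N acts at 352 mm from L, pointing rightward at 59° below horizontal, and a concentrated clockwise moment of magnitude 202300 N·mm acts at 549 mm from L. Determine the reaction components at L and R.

ΣM about L: R_y·460 − 200·sin59°·352 − 202300 = 0 → R_y = 262645/460 = 570.967 ≈ 571.0 N.
ΣF_y = 0: L_y + 570.967 − 200·sin59° = 0 → L_y = -399.5 N.
ΣF_x = 0: L_x + 200·cos59° = 0 → L_x = -103.0 N.

L_x = -103.0 N, L_y = -399.5 N, R_y = 571.0 N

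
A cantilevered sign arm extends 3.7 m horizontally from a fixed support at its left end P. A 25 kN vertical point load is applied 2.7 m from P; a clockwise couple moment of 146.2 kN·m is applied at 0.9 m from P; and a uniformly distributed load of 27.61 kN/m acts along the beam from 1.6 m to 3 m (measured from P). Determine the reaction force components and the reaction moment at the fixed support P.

Resultant of the distributed load: 27.61 × 1.4 = 38.654 kN at 2.3 m from P.
ΣF_x = 0: P_x = 0.
ΣF_y = 0: P_y − 25 − 27.61·1.4 = 0 → P_y = 63.65 kN.
ΣM about P: M_P − 25·2.7 − 146.2 − (27.61·1.4)·2.3 = 0 → M_P = 302.6 kN·m.

P_x = 0, P_y = 63.65 kN, M_P = 302.6 kN·m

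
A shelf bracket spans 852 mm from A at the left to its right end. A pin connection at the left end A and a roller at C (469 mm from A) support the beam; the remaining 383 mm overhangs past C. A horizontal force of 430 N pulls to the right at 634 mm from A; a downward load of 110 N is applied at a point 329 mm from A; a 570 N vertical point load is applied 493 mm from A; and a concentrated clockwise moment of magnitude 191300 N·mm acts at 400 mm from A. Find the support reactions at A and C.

A_x = -430.0 N, A_y = -404.2 N, C_y = 1084 N

Moments about A: C_y·469 − 110·329 − 570·493 − 191300 = 0 → C_y = 508500/469 = 1084.22 ≈ 1084 N.
ΣF_y = 0: A_y + 1084.22 − 110 − 570 = 0 → A_y = -404.2 N.
ΣF_x = 0: A_x + 430 = 0 → A_x = -430.0 N.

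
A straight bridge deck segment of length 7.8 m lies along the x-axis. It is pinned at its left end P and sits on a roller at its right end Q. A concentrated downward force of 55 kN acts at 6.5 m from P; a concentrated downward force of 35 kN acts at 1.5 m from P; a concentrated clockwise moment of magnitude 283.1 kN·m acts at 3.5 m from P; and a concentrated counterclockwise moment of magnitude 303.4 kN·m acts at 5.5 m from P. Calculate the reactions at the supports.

Moments about P: Q_y·7.8 − 55·6.5 − 35·1.5 − 283.1 + 303.4 = 0 → Q_y = 389.7/7.8 = 49.9615 ≈ 49.96 kN.
ΣF_y = 0: P_y + 49.9615 − 55 − 35 = 0 → P_y = 40.04 kN.
ΣF_x = 0: no horizontal applied forces, so P_x = 0.

P_x = 0, P_y = 40.04 kN, Q_y = 49.96 kN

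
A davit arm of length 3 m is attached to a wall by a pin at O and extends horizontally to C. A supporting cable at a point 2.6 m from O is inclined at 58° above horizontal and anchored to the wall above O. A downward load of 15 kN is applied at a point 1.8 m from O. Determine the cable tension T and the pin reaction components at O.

T = 12.25 kN, O_x = 6.489 kN, O_y = 4.615 kN

ΣM about O: T·sin58°·2.6 − 15·1.8 = 0 → T = 27/(2.6·0.848048) = 12.2453 ≈ 12.25 kN.
ΣF_x = 0: O_x − T·cos58° = 0 → O_x = 12.2453 × 0.529919 = 6.489 kN.
ΣF_y = 0: O_y + T·sin58° − 15 = 0 → O_y = 15 − 12.2453 × 0.848048 = 4.615 kN.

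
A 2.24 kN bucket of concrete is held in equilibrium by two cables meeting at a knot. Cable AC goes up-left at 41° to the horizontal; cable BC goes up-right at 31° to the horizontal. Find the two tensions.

T_AC = 2.019 kN, T_BC = 1.778 kN

ΣF_x = 0: −T_AC·cos41° + T_BC·cos31° = 0 → T_BC = 0.880469·T_AC.
ΣF_y = 0: T_AC·sin41° + T_BC·sin31° = 2.24.
Substitute: T_AC·(0.656059 + 0.880469·0.515038) = 2.24 → T_AC = 2.01887 ≈ 2.019 kN.
Then T_BC = 0.880469 × 2.01887 = 1.778 kN.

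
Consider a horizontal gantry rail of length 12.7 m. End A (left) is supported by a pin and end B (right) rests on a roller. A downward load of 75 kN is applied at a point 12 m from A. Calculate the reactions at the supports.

A_x = 0, A_y = 4.134 kN, B_y = 70.87 kN

ΣM about A: B_y·12.7 − 75·12 = 0 → B_y = 900/12.7 = 70.8661 ≈ 70.87 kN.
ΣF_y = 0: A_y + 70.8661 − 75 = 0 → A_y = 4.134 kN.
ΣF_x = 0: no horizontal applied forces, so A_x = 0.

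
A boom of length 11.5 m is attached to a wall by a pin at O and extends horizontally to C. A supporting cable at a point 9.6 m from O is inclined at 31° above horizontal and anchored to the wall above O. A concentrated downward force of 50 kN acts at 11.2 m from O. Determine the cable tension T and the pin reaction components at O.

ΣM about O: T·sin31°·9.6 − 50·11.2 = 0 → T = 560/(9.6·0.515038) = 113.26 ≈ 113.3 kN.
ΣF_x = 0: O_x − T·cos31° = 0 → O_x = 113.26 × 0.857167 = 97.08 kN.
ΣF_y = 0: O_y + T·sin31° − 50 = 0 → O_y = 50 − 113.26 × 0.515038 = -8.333 kN.

T = 113.3 kN, O_x = 97.08 kN, O_y = -8.333 kN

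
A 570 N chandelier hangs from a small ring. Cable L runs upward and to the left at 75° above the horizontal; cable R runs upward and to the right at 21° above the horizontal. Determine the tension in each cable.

ΣF_x = 0: −T_L·cos75° + T_R·cos21° = 0 → T_R = 0.277233·T_L.
ΣF_y = 0: T_L·sin75° + T_R·sin21° = 570.
Substitute: T_L·(0.965926 + 0.277233·0.358368) = 570 → T_L = 535.072 ≈ 535.1 N.
Then T_R = 0.277233 × 535.072 = 148.3 N.

T_L = 535.1 N, T_R = 148.3 N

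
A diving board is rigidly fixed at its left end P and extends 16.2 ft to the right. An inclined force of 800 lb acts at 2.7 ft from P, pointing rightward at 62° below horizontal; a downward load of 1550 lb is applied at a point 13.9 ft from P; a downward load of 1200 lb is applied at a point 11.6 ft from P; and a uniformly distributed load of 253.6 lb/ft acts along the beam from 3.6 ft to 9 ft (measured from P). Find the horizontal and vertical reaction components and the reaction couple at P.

P_x = -375.6 lb, P_y = 4826 lb, M_P = 46000 lb·ft

Resultant of the distributed load: 253.6 × 5.4 = 1369.44 lb at 6.3 ft from P.
ΣF_x = 0: P_x + 800·cos62° = 0 → P_x = -375.6 lb.
ΣF_y = 0: P_y − 800·sin62° − 1550 − 1200 − 253.6·5.4 = 0 → P_y = 4826 lb.
ΣM about P: M_P − 800·sin62°·2.7 − 1550·13.9 − 1200·11.6 − (253.6·5.4)·6.3 = 0 → M_P = 46000 lb·ft.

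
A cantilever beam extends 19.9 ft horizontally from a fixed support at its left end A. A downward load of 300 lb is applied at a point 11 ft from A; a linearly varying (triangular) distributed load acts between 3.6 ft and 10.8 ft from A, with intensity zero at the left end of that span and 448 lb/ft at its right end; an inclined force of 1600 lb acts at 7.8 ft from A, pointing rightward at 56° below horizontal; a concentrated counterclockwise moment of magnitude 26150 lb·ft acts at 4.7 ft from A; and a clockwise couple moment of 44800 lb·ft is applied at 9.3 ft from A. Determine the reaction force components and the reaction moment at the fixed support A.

A_x = -894.7 lb, A_y = 3239 lb, M_A = 45840 lb·ft

Resultant of the triangular load: ½ × 448 × 7.2 = 1612.8 lb, acting at 8.4 ft from A (one-third of the span from the peak).
ΣF_x = 0: A_x + 1600·cos56° = 0 → A_x = -894.7 lb.
ΣF_y = 0: A_y − 300 − ½·448·7.2 − 1600·sin56° = 0 → A_y = 3239 lb.
ΣM about A: M_A − 300·11 − (½·448·7.2)·8.4 − 1600·sin56°·7.8 + 26150 − 44800 = 0 → M_A = 45840 lb·ft.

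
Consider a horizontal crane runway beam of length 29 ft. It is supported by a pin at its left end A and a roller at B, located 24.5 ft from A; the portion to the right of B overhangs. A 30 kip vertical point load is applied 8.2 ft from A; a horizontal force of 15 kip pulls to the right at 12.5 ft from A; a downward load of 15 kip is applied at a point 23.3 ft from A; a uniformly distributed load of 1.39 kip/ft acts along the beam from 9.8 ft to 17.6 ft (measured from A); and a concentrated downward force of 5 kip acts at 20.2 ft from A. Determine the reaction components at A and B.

A_x = -15.00 kip, A_y = 26.35 kip, B_y = 34.49 kip

Resultant of the distributed load: 1.39 × 7.8 = 10.842 kip at 13.7 ft from A.
Moments about A: B_y·24.5 − 30·8.2 − 15·23.3 − (1.39·7.8)·13.7 − 5·20.2 = 0 → B_y = 845.0354/24.5 = 34.4912 ≈ 34.49 kip.
ΣF_y = 0: A_y + 34.4912 − 30 − 15 − 1.39·7.8 − 5 = 0 → A_y = 26.35 kip.
ΣF_x = 0: A_x + 15 = 0 → A_x = -15.00 kip.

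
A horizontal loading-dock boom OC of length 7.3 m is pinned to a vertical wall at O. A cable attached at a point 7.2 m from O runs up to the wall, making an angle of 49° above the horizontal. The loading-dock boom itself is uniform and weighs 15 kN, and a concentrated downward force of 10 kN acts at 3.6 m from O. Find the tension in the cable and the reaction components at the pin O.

T = 16.70 kN, O_x = 10.96 kN, O_y = 12.40 kN

ΣM about O: T·sin49°·7.2 − 15·3.65 − 10·3.6 = 0 → T = 90.75/(7.2·0.75471) = 16.7007 ≈ 16.70 kN.
ΣF_x = 0: O_x − T·cos49° = 0 → O_x = 16.7007 × 0.656059 = 10.96 kN.
ΣF_y = 0: O_y + T·sin49° − 15 − 10 = 0 → O_y = 25 − 16.7007 × 0.75471 = 12.40 kN.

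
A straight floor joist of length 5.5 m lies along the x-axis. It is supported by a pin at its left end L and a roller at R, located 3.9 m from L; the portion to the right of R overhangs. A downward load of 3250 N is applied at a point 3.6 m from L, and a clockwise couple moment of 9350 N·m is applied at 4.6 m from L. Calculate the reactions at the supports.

ΣM about L: R_y·3.9 − 3250·3.6 − 9350 = 0 → R_y = 21050/3.9 = 5397.44 ≈ 5397 N.
ΣF_y = 0: L_y + 5397.44 − 3250 = 0 → L_y = -2147 N.
ΣF_x = 0: no horizontal applied forces, so L_x = 0.

L_x = 0, L_y = -2147 N, R_y = 5397 N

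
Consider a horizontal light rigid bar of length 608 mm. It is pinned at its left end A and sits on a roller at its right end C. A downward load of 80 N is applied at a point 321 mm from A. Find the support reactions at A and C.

Taking moments about A: C_y·608 − 80·321 = 0 → C_y = 25680/608 = 42.2368 ≈ 42.24 N.
ΣF_y = 0: A_y + 42.2368 − 80 = 0 → A_y = 37.76 N.
ΣF_x = 0: no horizontal applied forces, so A_x = 0.

A_x = 0, A_y = 37.76 N, C_y = 42.24 N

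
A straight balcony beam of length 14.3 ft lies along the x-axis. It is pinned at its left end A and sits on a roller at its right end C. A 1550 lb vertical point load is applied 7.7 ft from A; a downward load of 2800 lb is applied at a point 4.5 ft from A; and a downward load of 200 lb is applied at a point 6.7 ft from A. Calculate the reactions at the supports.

Moments about A: C_y·14.3 − 1550·7.7 − 2800·4.5 − 200·6.7 = 0 → C_y = 25875/14.3 = 1809.44 ≈ 1809 lb.
ΣF_y = 0: A_y + 1809.44 − 1550 − 2800 − 200 = 0 → A_y = 2741 lb.
ΣF_x = 0: no horizontal applied forces, so A_x = 0.

A_x = 0, A_y = 2741 lb, C_y = 1809 lb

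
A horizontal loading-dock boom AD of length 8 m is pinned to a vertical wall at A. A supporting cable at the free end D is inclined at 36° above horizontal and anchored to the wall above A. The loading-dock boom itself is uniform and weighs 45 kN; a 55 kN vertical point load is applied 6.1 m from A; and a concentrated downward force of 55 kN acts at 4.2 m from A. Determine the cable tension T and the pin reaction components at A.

T = 158.8 kN, A_x = 128.4 kN, A_y = 61.69 kN

ΣM about A: T·sin36°·8 − 45·4 − 55·6.1 − 55·4.2 = 0 → T = 746.5/(8·0.587785) = 158.753 ≈ 158.8 kN.
ΣF_x = 0: A_x − T·cos36° = 0 → A_x = 158.753 × 0.809017 = 128.4 kN.
ΣF_y = 0: A_y + T·sin36° − 45 − 55 − 55 = 0 → A_y = 155 − 158.753 × 0.587785 = 61.69 kN.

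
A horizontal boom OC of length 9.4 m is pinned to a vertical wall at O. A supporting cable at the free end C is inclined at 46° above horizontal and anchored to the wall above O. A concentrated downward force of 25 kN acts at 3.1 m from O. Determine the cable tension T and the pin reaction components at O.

ΣM about O: T·sin46°·9.4 − 25·3.1 = 0 → T = 77.5/(9.4·0.71934) = 11.4615 ≈ 11.46 kN.
ΣF_x = 0: O_x − T·cos46° = 0 → O_x = 11.4615 × 0.694658 = 7.962 kN.
ΣF_y = 0: O_y + T·sin46° − 25 = 0 → O_y = 25 − 11.4615 × 0.71934 = 16.76 kN.

T = 11.46 kN, O_x = 7.962 kN, O_y = 16.76 kN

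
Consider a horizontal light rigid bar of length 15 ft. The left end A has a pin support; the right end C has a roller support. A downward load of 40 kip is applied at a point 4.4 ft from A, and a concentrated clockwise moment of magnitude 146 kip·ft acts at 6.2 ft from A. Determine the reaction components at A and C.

A_x = 0, A_y = 18.53 kip, C_y = 21.47 kip

Moments about A: C_y·15 − 40·4.4 − 146 = 0 → C_y = 322/15 = 21.4667 ≈ 21.47 kip.
ΣF_y = 0: A_y + 21.4667 − 40 = 0 → A_y = 18.53 kip.
ΣF_x = 0: no horizontal applied forces, so A_x = 0.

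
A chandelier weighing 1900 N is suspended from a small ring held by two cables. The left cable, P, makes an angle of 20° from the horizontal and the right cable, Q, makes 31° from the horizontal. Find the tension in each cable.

ΣF_x = 0: −T_P·cos20° + T_Q·cos31° = 0 → T_Q = 1.09628·T_P.
ΣF_y = 0: T_P·sin20° + T_Q·sin31° = 1900.
Substitute: T_P·(0.34202 + 1.09628·0.515038) = 1900 → T_P = 2095.64 ≈ 2096 N.
Then T_Q = 1.09628 × 2095.64 = 2297 N.

T_P = 2096 N, T_Q = 2297 N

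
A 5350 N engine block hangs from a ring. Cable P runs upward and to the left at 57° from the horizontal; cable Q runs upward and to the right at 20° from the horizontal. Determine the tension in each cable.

ΣF_x = 0: −T_P·cos57° + T_Q·cos20° = 0 → T_Q = 0.579593·T_P.
ΣF_y = 0: T_P·sin57° + T_Q·sin20° = 5350.
Substitute: T_P·(0.838671 + 0.579593·0.34202) = 5350 → T_P = 5159.59 ≈ 5160 N.
Then T_Q = 0.579593 × 5159.59 = 2990 N.

T_P = 5160 N, T_Q = 2990 N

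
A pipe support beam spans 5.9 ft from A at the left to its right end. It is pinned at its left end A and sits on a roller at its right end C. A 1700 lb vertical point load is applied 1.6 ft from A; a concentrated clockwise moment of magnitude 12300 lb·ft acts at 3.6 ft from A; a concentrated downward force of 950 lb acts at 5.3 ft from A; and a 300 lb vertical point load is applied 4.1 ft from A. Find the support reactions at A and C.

A_x = 0, A_y = -657.6 lb, C_y = 3608 lb

ΣM about A: C_y·5.9 − 1700·1.6 − 12300 − 950·5.3 − 300·4.1 = 0 → C_y = 21285/5.9 = 3607.63 ≈ 3608 lb.
ΣF_y = 0: A_y + 3607.63 − 1700 − 950 − 300 = 0 → A_y = -657.6 lb.
ΣF_x = 0: no horizontal applied forces, so A_x = 0.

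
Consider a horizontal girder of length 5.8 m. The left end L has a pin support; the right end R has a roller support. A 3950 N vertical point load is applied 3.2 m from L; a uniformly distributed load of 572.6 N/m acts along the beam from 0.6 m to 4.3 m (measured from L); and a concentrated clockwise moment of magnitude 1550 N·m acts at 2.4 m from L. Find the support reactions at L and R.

Resultant of the distributed load: 572.6 × 3.7 = 2118.62 N at 2.45 m from L.
Moments about L: R_y·5.8 − 3950·3.2 − (572.6·3.7)·2.45 − 1550 = 0 → R_y = 19380.619/5.8 = 3341.49 ≈ 3341 N.
ΣF_y = 0: L_y + 3341.49 − 3950 − 572.6·3.7 = 0 → L_y = 2727 N.
ΣF_x = 0: no horizontal applied forces, so L_x = 0.

L_x = 0, L_y = 2727 N, R_y = 3341 N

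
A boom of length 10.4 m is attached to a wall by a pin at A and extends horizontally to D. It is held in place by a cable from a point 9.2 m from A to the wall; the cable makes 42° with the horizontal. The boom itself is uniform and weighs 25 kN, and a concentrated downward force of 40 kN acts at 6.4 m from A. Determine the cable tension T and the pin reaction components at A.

T = 62.70 kN, A_x = 46.60 kN, A_y = 23.04 kN

ΣM about A: T·sin42°·9.2 − 25·5.2 − 40·6.4 = 0 → T = 386/(9.2·0.669131) = 62.703 ≈ 62.70 kN.
ΣF_x = 0: A_x − T·cos42° = 0 → A_x = 62.703 × 0.743145 = 46.60 kN.
ΣF_y = 0: A_y + T·sin42° − 25 − 40 = 0 → A_y = 65 − 62.703 × 0.669131 = 23.04 kN.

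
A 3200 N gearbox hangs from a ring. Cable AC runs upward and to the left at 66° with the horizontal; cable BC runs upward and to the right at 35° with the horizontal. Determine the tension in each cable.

ΣF_x = 0: −T_AC·cos66° + T_BC·cos35° = 0 → T_BC = 0.496534·T_AC.
ΣF_y = 0: T_AC·sin66° + T_BC·sin35° = 3200.
Substitute: T_AC·(0.913545 + 0.496534·0.573576) = 3200 → T_AC = 2670.35 ≈ 2670 N.
Then T_BC = 0.496534 × 2670.35 = 1326 N.

T_AC = 2670 N, T_BC = 1326 N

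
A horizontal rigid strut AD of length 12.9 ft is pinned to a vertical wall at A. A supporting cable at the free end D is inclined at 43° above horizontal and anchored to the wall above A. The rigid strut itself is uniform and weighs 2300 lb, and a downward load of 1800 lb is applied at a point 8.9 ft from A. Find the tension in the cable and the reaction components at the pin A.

ΣM about A: T·sin43°·12.9 − 2300·6.45 − 1800·8.9 = 0 → T = 30855/(12.9·0.681998) = 3507.14 ≈ 3507 lb.
ΣF_x = 0: A_x − T·cos43° = 0 → A_x = 3507.14 × 0.731354 = 2565 lb.
ΣF_y = 0: A_y + T·sin43° − 2300 − 1800 = 0 → A_y = 4100 − 3507.14 × 0.681998 = 1708 lb.

T = 3507 lb, A_x = 2565 lb, A_y = 1708 lb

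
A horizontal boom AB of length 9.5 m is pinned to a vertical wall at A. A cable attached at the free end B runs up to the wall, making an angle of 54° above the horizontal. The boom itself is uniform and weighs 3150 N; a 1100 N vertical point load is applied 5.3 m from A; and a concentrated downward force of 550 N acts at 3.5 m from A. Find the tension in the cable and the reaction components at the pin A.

T = 2956 N, A_x = 1737 N, A_y = 2409 N

ΣM about A: T·sin54°·9.5 − 3150·4.75 − 1100·5.3 − 550·3.5 = 0 → T = 22717.5/(9.5·0.809017) = 2955.83 ≈ 2956 N.
ΣF_x = 0: A_x − T·cos54° = 0 → A_x = 2955.83 × 0.587785 = 1737 N.
ΣF_y = 0: A_y + T·sin54° − 3150 − 1100 − 550 = 0 → A_y = 4800 − 2955.83 × 0.809017 = 2409 N.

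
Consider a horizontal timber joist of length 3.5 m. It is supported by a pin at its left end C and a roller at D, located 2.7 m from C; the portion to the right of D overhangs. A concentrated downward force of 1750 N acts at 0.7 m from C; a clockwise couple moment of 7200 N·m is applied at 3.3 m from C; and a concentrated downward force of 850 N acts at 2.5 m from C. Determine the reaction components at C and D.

Taking moments about C: D_y·2.7 − 1750·0.7 − 7200 − 850·2.5 = 0 → D_y = 10550/2.7 = 3907.41 ≈ 3907 N.
ΣF_y = 0: C_y + 3907.41 − 1750 − 850 = 0 → C_y = -1307 N.
ΣF_x = 0: no horizontal applied forces, so C_x = 0.

C_x = 0, C_y = -1307 N, D_y = 3907 N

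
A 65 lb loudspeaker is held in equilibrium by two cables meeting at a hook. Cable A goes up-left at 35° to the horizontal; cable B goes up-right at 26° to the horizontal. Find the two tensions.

ΣF_x = 0: −T_A·cos35° + T_B·cos26° = 0 → T_B = 0.91139·T_A.
ΣF_y = 0: T_A·sin35° + T_B·sin26° = 65.
Substitute: T_A·(0.573576 + 0.91139·0.438371) = 65 → T_A = 66.7966 ≈ 66.80 lb.
Then T_B = 0.91139 × 66.7966 = 60.88 lb.

T_A = 66.80 lb, T_B = 60.88 lb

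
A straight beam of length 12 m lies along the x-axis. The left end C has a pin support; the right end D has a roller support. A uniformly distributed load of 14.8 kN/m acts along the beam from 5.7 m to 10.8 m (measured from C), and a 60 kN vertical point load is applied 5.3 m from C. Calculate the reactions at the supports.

Resultant of the distributed load: 14.8 × 5.1 = 75.48 kN at 8.25 m from C.
Moments about C: D_y·12 − (14.8·5.1)·8.25 − 60·5.3 = 0 → D_y = 940.71/12 = 78.3925 ≈ 78.39 kN.
ΣF_y = 0: C_y + 78.3925 − 14.8·5.1 − 60 = 0 → C_y = 57.09 kN.
ΣF_x = 0: no horizontal applied forces, so C_x = 0.

C_x = 0, C_y = 57.09 kN, D_y = 78.39 kN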